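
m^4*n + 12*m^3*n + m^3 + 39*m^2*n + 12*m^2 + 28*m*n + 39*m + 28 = (m + 1)*(m + 4)*(m + 7)*(m*n + 1)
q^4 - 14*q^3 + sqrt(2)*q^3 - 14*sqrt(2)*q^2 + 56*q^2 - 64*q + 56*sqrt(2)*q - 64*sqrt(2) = (q - 8)*(q - 4)*(q - 2)*(q + sqrt(2))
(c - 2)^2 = c^2 - 4*c + 4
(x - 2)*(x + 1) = x^2 - x - 2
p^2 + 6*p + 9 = (p + 3)^2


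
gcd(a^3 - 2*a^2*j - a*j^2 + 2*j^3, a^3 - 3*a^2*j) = 1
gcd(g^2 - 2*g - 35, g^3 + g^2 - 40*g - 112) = g - 7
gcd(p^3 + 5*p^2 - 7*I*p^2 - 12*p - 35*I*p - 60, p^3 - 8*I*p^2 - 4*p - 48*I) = p - 4*I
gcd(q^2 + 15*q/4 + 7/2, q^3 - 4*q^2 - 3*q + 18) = q + 2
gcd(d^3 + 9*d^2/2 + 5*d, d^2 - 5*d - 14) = d + 2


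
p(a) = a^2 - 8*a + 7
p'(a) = 2*a - 8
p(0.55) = 2.90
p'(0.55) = -6.90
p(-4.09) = 56.45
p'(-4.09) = -16.18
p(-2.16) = 28.95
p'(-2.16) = -12.32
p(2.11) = -5.43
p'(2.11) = -3.78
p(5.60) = -6.44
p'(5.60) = 3.20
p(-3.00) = 40.00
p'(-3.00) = -14.00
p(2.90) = -7.79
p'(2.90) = -2.20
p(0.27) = 4.91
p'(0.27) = -7.46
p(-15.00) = 352.00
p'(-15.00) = -38.00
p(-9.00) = 160.00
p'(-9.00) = -26.00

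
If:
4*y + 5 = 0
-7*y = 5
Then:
No Solution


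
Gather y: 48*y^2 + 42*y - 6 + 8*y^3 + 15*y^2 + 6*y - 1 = 8*y^3 + 63*y^2 + 48*y - 7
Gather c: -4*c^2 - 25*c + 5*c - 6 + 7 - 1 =-4*c^2 - 20*c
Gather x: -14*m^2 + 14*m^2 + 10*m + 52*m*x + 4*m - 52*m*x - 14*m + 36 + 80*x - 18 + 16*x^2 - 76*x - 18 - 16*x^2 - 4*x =0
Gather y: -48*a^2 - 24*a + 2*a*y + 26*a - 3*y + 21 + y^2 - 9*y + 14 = -48*a^2 + 2*a + y^2 + y*(2*a - 12) + 35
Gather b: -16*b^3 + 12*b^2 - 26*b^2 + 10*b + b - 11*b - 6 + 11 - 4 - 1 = -16*b^3 - 14*b^2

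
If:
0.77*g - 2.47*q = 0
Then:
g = 3.20779220779221*q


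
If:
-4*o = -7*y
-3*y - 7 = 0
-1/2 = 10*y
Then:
No Solution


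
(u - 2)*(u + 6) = u^2 + 4*u - 12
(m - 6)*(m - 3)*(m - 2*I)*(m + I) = m^4 - 9*m^3 - I*m^3 + 20*m^2 + 9*I*m^2 - 18*m - 18*I*m + 36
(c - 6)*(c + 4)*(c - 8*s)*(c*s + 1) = c^4*s - 8*c^3*s^2 - 2*c^3*s + c^3 + 16*c^2*s^2 - 32*c^2*s - 2*c^2 + 192*c*s^2 + 16*c*s - 24*c + 192*s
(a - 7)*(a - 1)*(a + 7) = a^3 - a^2 - 49*a + 49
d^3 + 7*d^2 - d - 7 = (d - 1)*(d + 1)*(d + 7)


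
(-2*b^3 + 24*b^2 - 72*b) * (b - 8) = -2*b^4 + 40*b^3 - 264*b^2 + 576*b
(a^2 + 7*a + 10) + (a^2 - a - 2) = 2*a^2 + 6*a + 8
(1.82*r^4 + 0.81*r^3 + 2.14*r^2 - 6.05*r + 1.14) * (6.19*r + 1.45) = 11.2658*r^5 + 7.6529*r^4 + 14.4211*r^3 - 34.3465*r^2 - 1.7159*r + 1.653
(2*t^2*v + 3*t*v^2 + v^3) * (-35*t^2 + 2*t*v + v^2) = -70*t^4*v - 101*t^3*v^2 - 27*t^2*v^3 + 5*t*v^4 + v^5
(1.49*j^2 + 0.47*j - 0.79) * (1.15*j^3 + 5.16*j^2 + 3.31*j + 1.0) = 1.7135*j^5 + 8.2289*j^4 + 6.4486*j^3 - 1.0307*j^2 - 2.1449*j - 0.79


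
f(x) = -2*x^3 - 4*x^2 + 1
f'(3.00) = -78.00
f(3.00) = -89.00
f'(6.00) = -264.00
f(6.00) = -575.00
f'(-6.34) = -190.45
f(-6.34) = 349.90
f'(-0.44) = 2.36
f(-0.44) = 0.40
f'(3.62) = -107.59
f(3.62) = -146.29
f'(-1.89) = -6.31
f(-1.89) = 0.21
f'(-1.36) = -0.22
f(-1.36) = -1.37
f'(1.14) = -16.92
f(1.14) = -7.16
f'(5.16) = -201.03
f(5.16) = -380.28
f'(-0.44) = 2.36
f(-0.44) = 0.40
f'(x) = -6*x^2 - 8*x = 2*x*(-3*x - 4)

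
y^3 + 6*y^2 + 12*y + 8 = (y + 2)^3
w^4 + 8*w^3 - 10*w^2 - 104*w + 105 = (w - 3)*(w - 1)*(w + 5)*(w + 7)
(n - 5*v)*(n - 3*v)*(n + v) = n^3 - 7*n^2*v + 7*n*v^2 + 15*v^3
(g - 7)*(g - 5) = g^2 - 12*g + 35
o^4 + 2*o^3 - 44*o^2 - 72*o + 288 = (o - 6)*(o - 2)*(o + 4)*(o + 6)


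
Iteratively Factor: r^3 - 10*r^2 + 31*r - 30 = (r - 3)*(r^2 - 7*r + 10) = (r - 5)*(r - 3)*(r - 2)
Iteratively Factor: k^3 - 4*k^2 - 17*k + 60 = (k - 5)*(k^2 + k - 12) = (k - 5)*(k - 3)*(k + 4)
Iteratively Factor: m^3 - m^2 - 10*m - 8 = (m + 2)*(m^2 - 3*m - 4) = (m - 4)*(m + 2)*(m + 1)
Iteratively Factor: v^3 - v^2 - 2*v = (v)*(v^2 - v - 2) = v*(v - 2)*(v + 1)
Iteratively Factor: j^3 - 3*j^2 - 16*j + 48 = (j + 4)*(j^2 - 7*j + 12) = (j - 3)*(j + 4)*(j - 4)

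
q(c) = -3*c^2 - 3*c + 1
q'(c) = -6*c - 3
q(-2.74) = -13.30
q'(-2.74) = 13.44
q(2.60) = -27.08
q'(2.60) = -18.60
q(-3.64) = -27.83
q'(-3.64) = 18.84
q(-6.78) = -116.57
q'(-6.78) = 37.68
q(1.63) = -11.86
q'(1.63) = -12.78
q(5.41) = -103.03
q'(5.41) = -35.46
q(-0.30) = 1.63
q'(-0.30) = -1.20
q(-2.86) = -14.96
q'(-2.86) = 14.16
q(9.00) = -269.00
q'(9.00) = -57.00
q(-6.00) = -89.00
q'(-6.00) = 33.00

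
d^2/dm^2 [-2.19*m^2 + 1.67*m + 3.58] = -4.38000000000000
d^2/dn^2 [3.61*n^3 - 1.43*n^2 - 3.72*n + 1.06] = 21.66*n - 2.86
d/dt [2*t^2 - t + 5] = 4*t - 1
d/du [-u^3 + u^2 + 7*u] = -3*u^2 + 2*u + 7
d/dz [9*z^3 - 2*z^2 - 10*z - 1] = 27*z^2 - 4*z - 10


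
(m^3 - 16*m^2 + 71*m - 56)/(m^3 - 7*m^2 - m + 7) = (m - 8)/(m + 1)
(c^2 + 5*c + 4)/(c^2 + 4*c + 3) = (c + 4)/(c + 3)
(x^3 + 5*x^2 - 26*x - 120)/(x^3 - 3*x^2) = (x^3 + 5*x^2 - 26*x - 120)/(x^2*(x - 3))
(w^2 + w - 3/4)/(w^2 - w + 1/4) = (2*w + 3)/(2*w - 1)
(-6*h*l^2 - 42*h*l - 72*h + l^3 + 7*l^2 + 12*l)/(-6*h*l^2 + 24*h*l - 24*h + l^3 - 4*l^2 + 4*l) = (l^2 + 7*l + 12)/(l^2 - 4*l + 4)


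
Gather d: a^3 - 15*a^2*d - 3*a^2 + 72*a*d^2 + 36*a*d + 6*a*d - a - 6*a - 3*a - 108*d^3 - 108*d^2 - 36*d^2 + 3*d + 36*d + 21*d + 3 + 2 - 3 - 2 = a^3 - 3*a^2 - 10*a - 108*d^3 + d^2*(72*a - 144) + d*(-15*a^2 + 42*a + 60)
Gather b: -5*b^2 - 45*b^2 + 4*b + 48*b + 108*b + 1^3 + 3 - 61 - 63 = -50*b^2 + 160*b - 120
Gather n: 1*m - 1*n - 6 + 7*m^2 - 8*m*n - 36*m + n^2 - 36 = 7*m^2 - 35*m + n^2 + n*(-8*m - 1) - 42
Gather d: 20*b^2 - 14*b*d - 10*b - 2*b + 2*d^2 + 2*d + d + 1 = 20*b^2 - 12*b + 2*d^2 + d*(3 - 14*b) + 1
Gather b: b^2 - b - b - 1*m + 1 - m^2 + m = b^2 - 2*b - m^2 + 1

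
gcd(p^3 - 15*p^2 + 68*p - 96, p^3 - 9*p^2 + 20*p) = p - 4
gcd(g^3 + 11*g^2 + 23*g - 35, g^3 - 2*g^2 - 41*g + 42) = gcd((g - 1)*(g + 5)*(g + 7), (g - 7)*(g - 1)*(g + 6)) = g - 1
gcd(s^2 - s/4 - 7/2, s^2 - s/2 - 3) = s - 2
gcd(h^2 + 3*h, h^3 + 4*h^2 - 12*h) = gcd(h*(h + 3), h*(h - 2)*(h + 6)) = h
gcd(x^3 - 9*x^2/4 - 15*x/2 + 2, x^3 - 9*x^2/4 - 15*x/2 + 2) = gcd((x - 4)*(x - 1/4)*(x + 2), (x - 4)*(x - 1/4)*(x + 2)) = x^3 - 9*x^2/4 - 15*x/2 + 2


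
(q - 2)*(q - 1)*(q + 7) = q^3 + 4*q^2 - 19*q + 14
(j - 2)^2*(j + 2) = j^3 - 2*j^2 - 4*j + 8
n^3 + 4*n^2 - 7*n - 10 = (n - 2)*(n + 1)*(n + 5)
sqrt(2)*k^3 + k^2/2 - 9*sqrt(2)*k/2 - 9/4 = (k - 3*sqrt(2)/2)*(k + 3*sqrt(2)/2)*(sqrt(2)*k + 1/2)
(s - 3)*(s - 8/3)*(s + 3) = s^3 - 8*s^2/3 - 9*s + 24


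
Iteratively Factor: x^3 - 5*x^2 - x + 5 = (x - 1)*(x^2 - 4*x - 5) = (x - 1)*(x + 1)*(x - 5)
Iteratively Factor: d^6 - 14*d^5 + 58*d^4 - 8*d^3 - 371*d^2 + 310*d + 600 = (d - 5)*(d^5 - 9*d^4 + 13*d^3 + 57*d^2 - 86*d - 120) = (d - 5)^2*(d^4 - 4*d^3 - 7*d^2 + 22*d + 24) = (d - 5)^2*(d - 3)*(d^3 - d^2 - 10*d - 8) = (d - 5)^2*(d - 4)*(d - 3)*(d^2 + 3*d + 2) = (d - 5)^2*(d - 4)*(d - 3)*(d + 1)*(d + 2)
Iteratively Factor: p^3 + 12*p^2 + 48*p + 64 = (p + 4)*(p^2 + 8*p + 16) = (p + 4)^2*(p + 4)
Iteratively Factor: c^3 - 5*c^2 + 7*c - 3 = (c - 3)*(c^2 - 2*c + 1) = (c - 3)*(c - 1)*(c - 1)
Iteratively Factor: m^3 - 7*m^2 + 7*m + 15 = (m - 3)*(m^2 - 4*m - 5) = (m - 3)*(m + 1)*(m - 5)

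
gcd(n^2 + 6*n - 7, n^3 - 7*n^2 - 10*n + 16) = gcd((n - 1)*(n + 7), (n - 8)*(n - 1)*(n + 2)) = n - 1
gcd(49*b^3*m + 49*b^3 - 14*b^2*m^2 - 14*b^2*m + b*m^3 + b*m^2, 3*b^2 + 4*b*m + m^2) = 1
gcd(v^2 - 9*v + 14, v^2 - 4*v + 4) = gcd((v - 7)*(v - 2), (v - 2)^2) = v - 2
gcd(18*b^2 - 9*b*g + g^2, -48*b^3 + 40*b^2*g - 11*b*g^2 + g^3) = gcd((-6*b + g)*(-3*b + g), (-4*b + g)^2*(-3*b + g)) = 3*b - g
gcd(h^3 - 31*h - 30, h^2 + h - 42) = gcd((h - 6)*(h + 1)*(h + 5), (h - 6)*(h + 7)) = h - 6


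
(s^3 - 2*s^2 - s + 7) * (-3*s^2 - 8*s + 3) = -3*s^5 - 2*s^4 + 22*s^3 - 19*s^2 - 59*s + 21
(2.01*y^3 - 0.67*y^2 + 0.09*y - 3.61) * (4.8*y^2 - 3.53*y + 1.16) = 9.648*y^5 - 10.3113*y^4 + 5.1287*y^3 - 18.4229*y^2 + 12.8477*y - 4.1876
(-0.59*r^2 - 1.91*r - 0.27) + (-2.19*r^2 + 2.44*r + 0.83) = -2.78*r^2 + 0.53*r + 0.56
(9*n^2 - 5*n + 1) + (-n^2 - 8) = 8*n^2 - 5*n - 7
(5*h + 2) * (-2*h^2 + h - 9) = -10*h^3 + h^2 - 43*h - 18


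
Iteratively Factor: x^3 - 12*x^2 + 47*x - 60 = (x - 4)*(x^2 - 8*x + 15) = (x - 5)*(x - 4)*(x - 3)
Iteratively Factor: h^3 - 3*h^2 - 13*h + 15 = (h + 3)*(h^2 - 6*h + 5) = (h - 1)*(h + 3)*(h - 5)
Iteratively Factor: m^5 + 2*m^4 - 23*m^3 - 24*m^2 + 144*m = (m - 3)*(m^4 + 5*m^3 - 8*m^2 - 48*m) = (m - 3)*(m + 4)*(m^3 + m^2 - 12*m) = (m - 3)*(m + 4)^2*(m^2 - 3*m) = m*(m - 3)*(m + 4)^2*(m - 3)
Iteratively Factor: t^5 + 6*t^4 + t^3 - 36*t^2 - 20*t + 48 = (t + 2)*(t^4 + 4*t^3 - 7*t^2 - 22*t + 24) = (t + 2)*(t + 4)*(t^3 - 7*t + 6) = (t - 1)*(t + 2)*(t + 4)*(t^2 + t - 6) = (t - 1)*(t + 2)*(t + 3)*(t + 4)*(t - 2)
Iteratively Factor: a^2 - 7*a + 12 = (a - 3)*(a - 4)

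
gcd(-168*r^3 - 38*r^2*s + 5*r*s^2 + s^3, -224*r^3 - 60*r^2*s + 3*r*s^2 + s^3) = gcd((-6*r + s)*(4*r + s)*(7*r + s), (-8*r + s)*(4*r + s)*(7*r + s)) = 28*r^2 + 11*r*s + s^2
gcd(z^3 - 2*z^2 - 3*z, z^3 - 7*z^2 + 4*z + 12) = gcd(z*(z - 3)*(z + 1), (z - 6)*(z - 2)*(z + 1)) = z + 1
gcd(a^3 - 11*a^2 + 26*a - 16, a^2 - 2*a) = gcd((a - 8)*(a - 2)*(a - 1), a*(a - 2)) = a - 2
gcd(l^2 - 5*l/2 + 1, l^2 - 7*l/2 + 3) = l - 2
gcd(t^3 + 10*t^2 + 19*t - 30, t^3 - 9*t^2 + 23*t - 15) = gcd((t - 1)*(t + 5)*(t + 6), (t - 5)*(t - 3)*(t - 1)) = t - 1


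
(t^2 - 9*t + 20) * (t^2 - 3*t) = t^4 - 12*t^3 + 47*t^2 - 60*t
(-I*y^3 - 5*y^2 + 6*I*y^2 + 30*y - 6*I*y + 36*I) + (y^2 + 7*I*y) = -I*y^3 - 4*y^2 + 6*I*y^2 + 30*y + I*y + 36*I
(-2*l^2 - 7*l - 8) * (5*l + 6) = -10*l^3 - 47*l^2 - 82*l - 48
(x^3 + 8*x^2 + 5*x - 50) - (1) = x^3 + 8*x^2 + 5*x - 51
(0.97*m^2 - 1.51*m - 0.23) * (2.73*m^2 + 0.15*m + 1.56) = 2.6481*m^4 - 3.9768*m^3 + 0.6588*m^2 - 2.3901*m - 0.3588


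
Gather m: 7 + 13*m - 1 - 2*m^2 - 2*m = -2*m^2 + 11*m + 6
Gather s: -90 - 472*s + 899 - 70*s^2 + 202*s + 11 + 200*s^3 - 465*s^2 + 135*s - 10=200*s^3 - 535*s^2 - 135*s + 810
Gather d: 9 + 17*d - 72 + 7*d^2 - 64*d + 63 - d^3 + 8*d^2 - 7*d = -d^3 + 15*d^2 - 54*d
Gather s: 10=10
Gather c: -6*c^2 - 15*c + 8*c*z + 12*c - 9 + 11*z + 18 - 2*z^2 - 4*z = -6*c^2 + c*(8*z - 3) - 2*z^2 + 7*z + 9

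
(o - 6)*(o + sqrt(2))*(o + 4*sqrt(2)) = o^3 - 6*o^2 + 5*sqrt(2)*o^2 - 30*sqrt(2)*o + 8*o - 48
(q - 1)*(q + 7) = q^2 + 6*q - 7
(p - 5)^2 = p^2 - 10*p + 25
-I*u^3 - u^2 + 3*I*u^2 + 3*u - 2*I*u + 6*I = (u - 3)*(u - 2*I)*(-I*u + 1)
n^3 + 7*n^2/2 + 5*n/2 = n*(n + 1)*(n + 5/2)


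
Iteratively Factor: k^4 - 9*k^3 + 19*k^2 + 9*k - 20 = (k + 1)*(k^3 - 10*k^2 + 29*k - 20) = (k - 5)*(k + 1)*(k^2 - 5*k + 4) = (k - 5)*(k - 1)*(k + 1)*(k - 4)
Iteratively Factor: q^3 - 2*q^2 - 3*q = (q)*(q^2 - 2*q - 3) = q*(q - 3)*(q + 1)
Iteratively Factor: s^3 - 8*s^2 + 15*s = (s - 3)*(s^2 - 5*s) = s*(s - 3)*(s - 5)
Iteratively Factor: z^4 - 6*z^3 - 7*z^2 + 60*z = (z - 5)*(z^3 - z^2 - 12*z) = z*(z - 5)*(z^2 - z - 12) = z*(z - 5)*(z + 3)*(z - 4)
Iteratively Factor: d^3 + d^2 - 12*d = (d + 4)*(d^2 - 3*d) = (d - 3)*(d + 4)*(d)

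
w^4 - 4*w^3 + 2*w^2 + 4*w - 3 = (w - 3)*(w - 1)^2*(w + 1)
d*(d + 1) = d^2 + d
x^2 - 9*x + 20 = (x - 5)*(x - 4)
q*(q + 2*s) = q^2 + 2*q*s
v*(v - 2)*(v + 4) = v^3 + 2*v^2 - 8*v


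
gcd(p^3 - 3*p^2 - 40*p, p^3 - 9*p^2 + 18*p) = p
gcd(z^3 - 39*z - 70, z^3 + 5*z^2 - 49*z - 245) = z^2 - 2*z - 35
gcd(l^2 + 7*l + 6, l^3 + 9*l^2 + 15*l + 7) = l + 1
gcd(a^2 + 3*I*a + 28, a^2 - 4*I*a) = a - 4*I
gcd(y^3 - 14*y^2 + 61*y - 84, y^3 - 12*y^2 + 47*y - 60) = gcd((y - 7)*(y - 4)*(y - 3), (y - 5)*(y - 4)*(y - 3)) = y^2 - 7*y + 12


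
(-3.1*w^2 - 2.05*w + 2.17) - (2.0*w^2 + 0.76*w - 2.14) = -5.1*w^2 - 2.81*w + 4.31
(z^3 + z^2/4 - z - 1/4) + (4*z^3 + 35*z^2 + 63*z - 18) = 5*z^3 + 141*z^2/4 + 62*z - 73/4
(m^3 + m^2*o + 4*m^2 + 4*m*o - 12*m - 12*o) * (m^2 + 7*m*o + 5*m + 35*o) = m^5 + 8*m^4*o + 9*m^4 + 7*m^3*o^2 + 72*m^3*o + 8*m^3 + 63*m^2*o^2 + 64*m^2*o - 60*m^2 + 56*m*o^2 - 480*m*o - 420*o^2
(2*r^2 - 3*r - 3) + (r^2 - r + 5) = 3*r^2 - 4*r + 2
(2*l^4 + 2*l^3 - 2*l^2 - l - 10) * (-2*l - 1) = -4*l^5 - 6*l^4 + 2*l^3 + 4*l^2 + 21*l + 10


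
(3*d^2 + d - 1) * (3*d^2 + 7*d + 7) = 9*d^4 + 24*d^3 + 25*d^2 - 7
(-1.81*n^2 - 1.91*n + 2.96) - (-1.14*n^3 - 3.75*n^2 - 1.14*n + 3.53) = 1.14*n^3 + 1.94*n^2 - 0.77*n - 0.57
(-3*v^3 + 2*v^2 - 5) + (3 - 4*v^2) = -3*v^3 - 2*v^2 - 2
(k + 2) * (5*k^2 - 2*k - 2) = 5*k^3 + 8*k^2 - 6*k - 4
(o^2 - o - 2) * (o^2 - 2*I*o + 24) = o^4 - o^3 - 2*I*o^3 + 22*o^2 + 2*I*o^2 - 24*o + 4*I*o - 48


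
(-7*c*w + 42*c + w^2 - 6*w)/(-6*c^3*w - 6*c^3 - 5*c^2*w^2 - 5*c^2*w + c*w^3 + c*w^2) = (7*c*w - 42*c - w^2 + 6*w)/(c*(6*c^2*w + 6*c^2 + 5*c*w^2 + 5*c*w - w^3 - w^2))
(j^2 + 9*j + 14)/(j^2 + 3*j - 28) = (j + 2)/(j - 4)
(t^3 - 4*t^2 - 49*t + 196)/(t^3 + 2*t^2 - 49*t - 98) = (t - 4)/(t + 2)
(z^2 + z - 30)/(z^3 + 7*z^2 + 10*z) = (z^2 + z - 30)/(z*(z^2 + 7*z + 10))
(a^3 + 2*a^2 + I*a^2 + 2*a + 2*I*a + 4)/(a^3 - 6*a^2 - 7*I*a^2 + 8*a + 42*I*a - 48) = (a^3 + a^2*(2 + I) + a*(2 + 2*I) + 4)/(a^3 + a^2*(-6 - 7*I) + a*(8 + 42*I) - 48)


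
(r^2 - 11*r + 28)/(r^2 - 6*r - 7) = (r - 4)/(r + 1)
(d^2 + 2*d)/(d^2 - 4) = d/(d - 2)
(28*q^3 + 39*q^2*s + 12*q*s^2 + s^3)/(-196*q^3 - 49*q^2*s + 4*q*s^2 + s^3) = (-q - s)/(7*q - s)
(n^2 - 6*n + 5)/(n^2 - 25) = (n - 1)/(n + 5)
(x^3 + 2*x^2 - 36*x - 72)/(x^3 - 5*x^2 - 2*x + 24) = (x^2 - 36)/(x^2 - 7*x + 12)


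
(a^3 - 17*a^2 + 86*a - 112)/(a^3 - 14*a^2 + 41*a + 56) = (a - 2)/(a + 1)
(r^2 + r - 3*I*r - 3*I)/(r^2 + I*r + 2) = (r^2 + r - 3*I*r - 3*I)/(r^2 + I*r + 2)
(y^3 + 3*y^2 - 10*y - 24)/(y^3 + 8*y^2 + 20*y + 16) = (y - 3)/(y + 2)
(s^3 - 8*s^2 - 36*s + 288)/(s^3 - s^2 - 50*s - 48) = (s - 6)/(s + 1)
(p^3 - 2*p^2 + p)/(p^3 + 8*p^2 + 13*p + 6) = p*(p^2 - 2*p + 1)/(p^3 + 8*p^2 + 13*p + 6)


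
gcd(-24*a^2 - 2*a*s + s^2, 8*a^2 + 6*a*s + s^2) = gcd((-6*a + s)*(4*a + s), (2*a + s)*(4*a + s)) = 4*a + s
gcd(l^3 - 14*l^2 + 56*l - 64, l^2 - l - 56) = l - 8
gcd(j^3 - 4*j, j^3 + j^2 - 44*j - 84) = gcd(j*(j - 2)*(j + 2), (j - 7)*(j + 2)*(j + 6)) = j + 2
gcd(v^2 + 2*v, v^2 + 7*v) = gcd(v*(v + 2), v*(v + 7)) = v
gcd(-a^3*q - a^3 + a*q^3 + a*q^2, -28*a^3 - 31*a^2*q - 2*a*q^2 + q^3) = a + q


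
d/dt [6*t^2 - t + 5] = 12*t - 1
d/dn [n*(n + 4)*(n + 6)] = 3*n^2 + 20*n + 24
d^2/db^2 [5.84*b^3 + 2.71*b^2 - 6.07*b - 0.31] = 35.04*b + 5.42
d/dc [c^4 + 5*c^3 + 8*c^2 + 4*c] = 4*c^3 + 15*c^2 + 16*c + 4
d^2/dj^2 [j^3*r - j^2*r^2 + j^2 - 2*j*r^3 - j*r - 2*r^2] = 6*j*r - 2*r^2 + 2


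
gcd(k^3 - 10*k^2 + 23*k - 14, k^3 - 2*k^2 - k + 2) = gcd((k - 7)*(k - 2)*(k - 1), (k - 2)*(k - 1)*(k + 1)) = k^2 - 3*k + 2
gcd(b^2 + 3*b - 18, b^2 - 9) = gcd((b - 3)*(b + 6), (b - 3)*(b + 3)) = b - 3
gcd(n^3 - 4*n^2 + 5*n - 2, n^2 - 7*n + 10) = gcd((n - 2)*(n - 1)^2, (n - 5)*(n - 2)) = n - 2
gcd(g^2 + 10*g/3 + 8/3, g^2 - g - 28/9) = g + 4/3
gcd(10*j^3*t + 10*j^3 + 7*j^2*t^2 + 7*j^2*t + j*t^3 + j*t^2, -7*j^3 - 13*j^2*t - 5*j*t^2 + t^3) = 1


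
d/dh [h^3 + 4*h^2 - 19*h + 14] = 3*h^2 + 8*h - 19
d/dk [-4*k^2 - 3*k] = -8*k - 3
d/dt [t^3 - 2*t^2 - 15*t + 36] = 3*t^2 - 4*t - 15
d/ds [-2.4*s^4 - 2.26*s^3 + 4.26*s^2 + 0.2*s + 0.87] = -9.6*s^3 - 6.78*s^2 + 8.52*s + 0.2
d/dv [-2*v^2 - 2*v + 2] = -4*v - 2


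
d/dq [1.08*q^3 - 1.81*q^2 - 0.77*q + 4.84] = 3.24*q^2 - 3.62*q - 0.77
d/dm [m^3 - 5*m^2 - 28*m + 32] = 3*m^2 - 10*m - 28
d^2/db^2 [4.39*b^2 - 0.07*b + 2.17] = 8.78000000000000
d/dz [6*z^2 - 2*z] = 12*z - 2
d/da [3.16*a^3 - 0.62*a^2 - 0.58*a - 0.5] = 9.48*a^2 - 1.24*a - 0.58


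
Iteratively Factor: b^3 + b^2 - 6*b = (b + 3)*(b^2 - 2*b) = (b - 2)*(b + 3)*(b)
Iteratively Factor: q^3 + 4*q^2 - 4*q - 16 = (q + 4)*(q^2 - 4) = (q + 2)*(q + 4)*(q - 2)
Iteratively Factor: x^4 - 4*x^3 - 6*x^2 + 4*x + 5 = (x + 1)*(x^3 - 5*x^2 - x + 5) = (x + 1)^2*(x^2 - 6*x + 5) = (x - 1)*(x + 1)^2*(x - 5)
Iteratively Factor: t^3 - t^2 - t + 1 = (t - 1)*(t^2 - 1) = (t - 1)^2*(t + 1)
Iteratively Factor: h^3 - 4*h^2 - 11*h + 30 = (h + 3)*(h^2 - 7*h + 10) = (h - 5)*(h + 3)*(h - 2)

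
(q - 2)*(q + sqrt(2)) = q^2 - 2*q + sqrt(2)*q - 2*sqrt(2)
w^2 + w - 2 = (w - 1)*(w + 2)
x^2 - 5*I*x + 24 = (x - 8*I)*(x + 3*I)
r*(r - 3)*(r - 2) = r^3 - 5*r^2 + 6*r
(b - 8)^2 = b^2 - 16*b + 64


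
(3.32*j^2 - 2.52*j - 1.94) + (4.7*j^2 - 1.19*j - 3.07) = 8.02*j^2 - 3.71*j - 5.01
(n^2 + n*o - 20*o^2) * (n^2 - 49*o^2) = n^4 + n^3*o - 69*n^2*o^2 - 49*n*o^3 + 980*o^4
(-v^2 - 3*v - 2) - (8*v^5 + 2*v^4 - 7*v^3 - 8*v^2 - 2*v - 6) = -8*v^5 - 2*v^4 + 7*v^3 + 7*v^2 - v + 4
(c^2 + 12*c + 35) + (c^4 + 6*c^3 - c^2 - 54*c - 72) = c^4 + 6*c^3 - 42*c - 37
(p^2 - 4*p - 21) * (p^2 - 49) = p^4 - 4*p^3 - 70*p^2 + 196*p + 1029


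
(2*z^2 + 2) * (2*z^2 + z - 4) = 4*z^4 + 2*z^3 - 4*z^2 + 2*z - 8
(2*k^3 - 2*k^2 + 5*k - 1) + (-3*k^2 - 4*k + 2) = 2*k^3 - 5*k^2 + k + 1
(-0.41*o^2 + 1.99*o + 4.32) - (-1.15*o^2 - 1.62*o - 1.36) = 0.74*o^2 + 3.61*o + 5.68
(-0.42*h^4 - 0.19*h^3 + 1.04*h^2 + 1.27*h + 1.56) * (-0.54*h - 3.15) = 0.2268*h^5 + 1.4256*h^4 + 0.0368999999999999*h^3 - 3.9618*h^2 - 4.8429*h - 4.914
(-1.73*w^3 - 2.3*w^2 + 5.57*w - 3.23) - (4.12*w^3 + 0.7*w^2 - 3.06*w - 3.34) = -5.85*w^3 - 3.0*w^2 + 8.63*w + 0.11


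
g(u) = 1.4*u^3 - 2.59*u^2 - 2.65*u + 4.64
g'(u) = 4.2*u^2 - 5.18*u - 2.65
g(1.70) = -0.47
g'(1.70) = 0.68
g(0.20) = 4.02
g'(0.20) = -3.52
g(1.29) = -0.08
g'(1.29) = -2.34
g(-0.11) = 4.90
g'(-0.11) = -2.03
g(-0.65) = 4.88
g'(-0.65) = 2.49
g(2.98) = 10.79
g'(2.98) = 19.21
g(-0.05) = 4.77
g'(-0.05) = -2.38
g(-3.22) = -60.42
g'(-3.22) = 57.58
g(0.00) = 4.64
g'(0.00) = -2.65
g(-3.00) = -48.52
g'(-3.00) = 50.69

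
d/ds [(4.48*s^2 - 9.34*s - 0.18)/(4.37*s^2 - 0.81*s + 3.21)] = (37.187*s^2 + 30.3348*s - 30.1272)/(19.0969*s^4 - 7.0794*s^3 + 28.7115*s^2 - 5.2002*s + 10.3041)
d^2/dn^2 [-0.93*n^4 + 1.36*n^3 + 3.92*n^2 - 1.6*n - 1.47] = -11.16*n^2 + 8.16*n + 7.84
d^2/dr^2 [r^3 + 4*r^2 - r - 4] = 6*r + 8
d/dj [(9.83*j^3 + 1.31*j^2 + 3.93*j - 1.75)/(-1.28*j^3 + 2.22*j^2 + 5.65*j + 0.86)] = (-7.105427357601e-15*j^5 + 23.4994*j^4 + 121.1398*j^3 + 17.3183*j^2 + 10.0232*j + 13.2673)/(1.6384*j^6 - 5.6832*j^5 - 9.5356*j^4 + 22.8844*j^3 + 35.7409*j^2 + 9.718*j + 0.7396)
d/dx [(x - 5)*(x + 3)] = 2*x - 2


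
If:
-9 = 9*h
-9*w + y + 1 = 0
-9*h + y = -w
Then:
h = -1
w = -4/5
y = -41/5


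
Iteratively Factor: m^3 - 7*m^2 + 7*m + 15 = (m - 3)*(m^2 - 4*m - 5) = (m - 3)*(m + 1)*(m - 5)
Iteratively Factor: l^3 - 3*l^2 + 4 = (l + 1)*(l^2 - 4*l + 4) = (l - 2)*(l + 1)*(l - 2)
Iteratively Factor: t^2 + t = (t)*(t + 1)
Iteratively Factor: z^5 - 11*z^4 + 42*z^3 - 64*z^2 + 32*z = (z - 1)*(z^4 - 10*z^3 + 32*z^2 - 32*z) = z*(z - 1)*(z^3 - 10*z^2 + 32*z - 32) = z*(z - 4)*(z - 1)*(z^2 - 6*z + 8) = z*(z - 4)^2*(z - 1)*(z - 2)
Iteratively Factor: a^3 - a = (a - 1)*(a^2 + a) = (a - 1)*(a + 1)*(a)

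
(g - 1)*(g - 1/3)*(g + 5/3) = g^3 + g^2/3 - 17*g/9 + 5/9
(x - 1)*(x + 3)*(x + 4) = x^3 + 6*x^2 + 5*x - 12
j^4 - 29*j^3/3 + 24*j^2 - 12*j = j*(j - 6)*(j - 3)*(j - 2/3)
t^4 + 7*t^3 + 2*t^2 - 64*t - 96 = (t - 3)*(t + 2)*(t + 4)^2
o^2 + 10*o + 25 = (o + 5)^2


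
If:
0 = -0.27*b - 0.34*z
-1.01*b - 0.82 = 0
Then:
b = -0.81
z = 0.64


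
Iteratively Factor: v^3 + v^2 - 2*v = (v)*(v^2 + v - 2) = v*(v - 1)*(v + 2)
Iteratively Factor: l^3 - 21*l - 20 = (l + 4)*(l^2 - 4*l - 5) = (l - 5)*(l + 4)*(l + 1)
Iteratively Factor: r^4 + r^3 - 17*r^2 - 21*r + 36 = (r + 3)*(r^3 - 2*r^2 - 11*r + 12) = (r + 3)^2*(r^2 - 5*r + 4) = (r - 4)*(r + 3)^2*(r - 1)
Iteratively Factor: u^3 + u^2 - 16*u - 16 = (u - 4)*(u^2 + 5*u + 4) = (u - 4)*(u + 4)*(u + 1)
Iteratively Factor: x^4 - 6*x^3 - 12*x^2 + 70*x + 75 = (x - 5)*(x^3 - x^2 - 17*x - 15) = (x - 5)*(x + 3)*(x^2 - 4*x - 5) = (x - 5)*(x + 1)*(x + 3)*(x - 5)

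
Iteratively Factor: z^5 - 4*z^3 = (z - 2)*(z^4 + 2*z^3) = z*(z - 2)*(z^3 + 2*z^2) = z^2*(z - 2)*(z^2 + 2*z) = z^2*(z - 2)*(z + 2)*(z)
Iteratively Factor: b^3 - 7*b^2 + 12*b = (b - 4)*(b^2 - 3*b) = b*(b - 4)*(b - 3)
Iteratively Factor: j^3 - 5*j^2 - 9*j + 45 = (j - 5)*(j^2 - 9) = (j - 5)*(j + 3)*(j - 3)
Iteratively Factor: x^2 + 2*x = (x)*(x + 2)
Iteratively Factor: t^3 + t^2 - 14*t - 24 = (t + 3)*(t^2 - 2*t - 8) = (t + 2)*(t + 3)*(t - 4)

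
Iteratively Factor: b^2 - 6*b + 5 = (b - 5)*(b - 1)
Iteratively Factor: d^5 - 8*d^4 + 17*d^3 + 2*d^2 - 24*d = (d - 3)*(d^4 - 5*d^3 + 2*d^2 + 8*d) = d*(d - 3)*(d^3 - 5*d^2 + 2*d + 8) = d*(d - 3)*(d - 2)*(d^2 - 3*d - 4) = d*(d - 3)*(d - 2)*(d + 1)*(d - 4)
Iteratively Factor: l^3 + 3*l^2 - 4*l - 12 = (l + 3)*(l^2 - 4) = (l + 2)*(l + 3)*(l - 2)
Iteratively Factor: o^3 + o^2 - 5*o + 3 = (o - 1)*(o^2 + 2*o - 3) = (o - 1)^2*(o + 3)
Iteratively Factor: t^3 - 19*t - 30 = (t + 3)*(t^2 - 3*t - 10) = (t - 5)*(t + 3)*(t + 2)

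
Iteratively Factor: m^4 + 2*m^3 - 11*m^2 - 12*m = (m + 1)*(m^3 + m^2 - 12*m) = m*(m + 1)*(m^2 + m - 12) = m*(m + 1)*(m + 4)*(m - 3)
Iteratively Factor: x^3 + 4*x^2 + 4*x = (x + 2)*(x^2 + 2*x) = x*(x + 2)*(x + 2)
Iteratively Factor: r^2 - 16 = (r + 4)*(r - 4)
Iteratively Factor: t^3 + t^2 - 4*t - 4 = (t + 1)*(t^2 - 4) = (t + 1)*(t + 2)*(t - 2)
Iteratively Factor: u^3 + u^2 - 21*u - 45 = (u + 3)*(u^2 - 2*u - 15) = (u - 5)*(u + 3)*(u + 3)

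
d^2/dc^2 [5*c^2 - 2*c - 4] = 10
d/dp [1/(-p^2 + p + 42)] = (2*p - 1)/(-p^2 + p + 42)^2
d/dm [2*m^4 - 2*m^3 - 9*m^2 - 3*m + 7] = 8*m^3 - 6*m^2 - 18*m - 3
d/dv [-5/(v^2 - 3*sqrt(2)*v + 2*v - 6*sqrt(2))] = 5*(2*v - 3*sqrt(2) + 2)/(v^2 - 3*sqrt(2)*v + 2*v - 6*sqrt(2))^2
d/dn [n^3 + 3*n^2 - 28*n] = 3*n^2 + 6*n - 28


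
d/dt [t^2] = 2*t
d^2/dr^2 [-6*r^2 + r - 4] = -12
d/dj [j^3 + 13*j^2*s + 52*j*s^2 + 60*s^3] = 3*j^2 + 26*j*s + 52*s^2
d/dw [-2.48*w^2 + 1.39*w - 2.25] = 1.39 - 4.96*w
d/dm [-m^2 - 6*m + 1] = -2*m - 6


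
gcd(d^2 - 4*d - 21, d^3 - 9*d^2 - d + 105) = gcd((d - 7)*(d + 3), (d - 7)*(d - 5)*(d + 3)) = d^2 - 4*d - 21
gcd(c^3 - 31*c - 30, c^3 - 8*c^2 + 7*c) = 1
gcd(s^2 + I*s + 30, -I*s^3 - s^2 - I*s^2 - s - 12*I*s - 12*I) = 1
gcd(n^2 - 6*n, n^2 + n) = n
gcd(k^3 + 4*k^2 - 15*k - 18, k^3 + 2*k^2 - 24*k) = k + 6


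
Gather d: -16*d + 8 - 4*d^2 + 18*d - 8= -4*d^2 + 2*d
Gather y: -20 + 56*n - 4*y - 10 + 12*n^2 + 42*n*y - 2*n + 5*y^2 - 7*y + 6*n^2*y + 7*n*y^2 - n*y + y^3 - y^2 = 12*n^2 + 54*n + y^3 + y^2*(7*n + 4) + y*(6*n^2 + 41*n - 11) - 30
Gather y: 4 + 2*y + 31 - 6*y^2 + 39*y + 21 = -6*y^2 + 41*y + 56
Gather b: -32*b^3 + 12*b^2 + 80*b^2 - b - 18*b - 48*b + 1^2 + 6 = -32*b^3 + 92*b^2 - 67*b + 7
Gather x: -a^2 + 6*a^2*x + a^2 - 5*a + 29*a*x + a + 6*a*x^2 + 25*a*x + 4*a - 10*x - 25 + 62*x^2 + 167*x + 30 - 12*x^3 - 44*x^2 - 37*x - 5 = -12*x^3 + x^2*(6*a + 18) + x*(6*a^2 + 54*a + 120)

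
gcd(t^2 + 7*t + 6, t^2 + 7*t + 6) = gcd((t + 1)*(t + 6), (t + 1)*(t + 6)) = t^2 + 7*t + 6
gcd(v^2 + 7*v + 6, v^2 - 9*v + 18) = 1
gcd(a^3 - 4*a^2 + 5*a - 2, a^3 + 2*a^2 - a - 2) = a - 1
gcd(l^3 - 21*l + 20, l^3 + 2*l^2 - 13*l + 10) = l^2 + 4*l - 5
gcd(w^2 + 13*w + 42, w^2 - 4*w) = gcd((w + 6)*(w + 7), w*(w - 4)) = 1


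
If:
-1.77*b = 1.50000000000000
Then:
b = -0.85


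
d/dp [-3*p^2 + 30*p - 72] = 30 - 6*p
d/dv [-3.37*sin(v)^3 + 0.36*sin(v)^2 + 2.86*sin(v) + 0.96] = (-10.11*sin(v)^2 + 0.72*sin(v) + 2.86)*cos(v)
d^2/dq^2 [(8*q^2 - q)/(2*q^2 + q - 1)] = 2*(-20*q^3 + 48*q^2 - 6*q + 7)/(8*q^6 + 12*q^5 - 6*q^4 - 11*q^3 + 3*q^2 + 3*q - 1)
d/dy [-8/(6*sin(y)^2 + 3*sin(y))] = 8*(4/tan(y) + cos(y)/sin(y)^2)/(3*(2*sin(y) + 1)^2)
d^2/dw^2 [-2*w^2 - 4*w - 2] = -4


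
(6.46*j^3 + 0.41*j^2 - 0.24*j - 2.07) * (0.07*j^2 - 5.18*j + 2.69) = 0.4522*j^5 - 33.4341*j^4 + 15.2368*j^3 + 2.2012*j^2 + 10.077*j - 5.5683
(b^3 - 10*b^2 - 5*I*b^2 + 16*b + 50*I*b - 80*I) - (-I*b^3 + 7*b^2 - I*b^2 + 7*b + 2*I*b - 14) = b^3 + I*b^3 - 17*b^2 - 4*I*b^2 + 9*b + 48*I*b + 14 - 80*I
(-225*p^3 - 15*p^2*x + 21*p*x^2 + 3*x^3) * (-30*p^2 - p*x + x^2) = 6750*p^5 + 675*p^4*x - 840*p^3*x^2 - 126*p^2*x^3 + 18*p*x^4 + 3*x^5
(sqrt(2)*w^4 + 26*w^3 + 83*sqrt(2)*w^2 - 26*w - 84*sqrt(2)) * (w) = sqrt(2)*w^5 + 26*w^4 + 83*sqrt(2)*w^3 - 26*w^2 - 84*sqrt(2)*w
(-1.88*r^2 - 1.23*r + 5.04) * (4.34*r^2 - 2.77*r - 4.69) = -8.1592*r^4 - 0.1306*r^3 + 34.0979*r^2 - 8.1921*r - 23.6376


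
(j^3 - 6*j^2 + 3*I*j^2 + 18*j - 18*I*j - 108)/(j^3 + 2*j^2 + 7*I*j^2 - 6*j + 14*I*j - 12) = (j^2 - 3*j*(2 + I) + 18*I)/(j^2 + j*(2 + I) + 2*I)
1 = 1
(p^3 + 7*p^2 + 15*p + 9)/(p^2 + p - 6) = (p^2 + 4*p + 3)/(p - 2)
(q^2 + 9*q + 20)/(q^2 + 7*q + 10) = (q + 4)/(q + 2)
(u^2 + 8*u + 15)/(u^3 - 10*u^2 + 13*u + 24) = (u^2 + 8*u + 15)/(u^3 - 10*u^2 + 13*u + 24)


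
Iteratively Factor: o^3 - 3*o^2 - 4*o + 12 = (o + 2)*(o^2 - 5*o + 6) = (o - 2)*(o + 2)*(o - 3)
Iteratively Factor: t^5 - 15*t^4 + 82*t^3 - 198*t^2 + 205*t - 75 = (t - 3)*(t^4 - 12*t^3 + 46*t^2 - 60*t + 25) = (t - 3)*(t - 1)*(t^3 - 11*t^2 + 35*t - 25) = (t - 5)*(t - 3)*(t - 1)*(t^2 - 6*t + 5) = (t - 5)^2*(t - 3)*(t - 1)*(t - 1)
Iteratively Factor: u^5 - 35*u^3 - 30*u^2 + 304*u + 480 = (u + 2)*(u^4 - 2*u^3 - 31*u^2 + 32*u + 240) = (u - 5)*(u + 2)*(u^3 + 3*u^2 - 16*u - 48) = (u - 5)*(u + 2)*(u + 3)*(u^2 - 16) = (u - 5)*(u - 4)*(u + 2)*(u + 3)*(u + 4)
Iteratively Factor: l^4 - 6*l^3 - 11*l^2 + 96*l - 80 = (l - 4)*(l^3 - 2*l^2 - 19*l + 20) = (l - 5)*(l - 4)*(l^2 + 3*l - 4) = (l - 5)*(l - 4)*(l + 4)*(l - 1)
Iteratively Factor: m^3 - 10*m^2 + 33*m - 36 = (m - 3)*(m^2 - 7*m + 12) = (m - 3)^2*(m - 4)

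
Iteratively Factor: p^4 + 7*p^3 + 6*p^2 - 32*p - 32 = (p + 1)*(p^3 + 6*p^2 - 32) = (p - 2)*(p + 1)*(p^2 + 8*p + 16) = (p - 2)*(p + 1)*(p + 4)*(p + 4)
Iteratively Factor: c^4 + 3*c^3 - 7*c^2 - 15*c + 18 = (c - 2)*(c^3 + 5*c^2 + 3*c - 9) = (c - 2)*(c + 3)*(c^2 + 2*c - 3) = (c - 2)*(c + 3)^2*(c - 1)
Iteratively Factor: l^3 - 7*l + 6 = (l + 3)*(l^2 - 3*l + 2) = (l - 1)*(l + 3)*(l - 2)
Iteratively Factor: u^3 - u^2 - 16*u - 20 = (u + 2)*(u^2 - 3*u - 10) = (u + 2)^2*(u - 5)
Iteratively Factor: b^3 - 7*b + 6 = (b - 1)*(b^2 + b - 6) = (b - 1)*(b + 3)*(b - 2)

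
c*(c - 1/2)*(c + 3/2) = c^3 + c^2 - 3*c/4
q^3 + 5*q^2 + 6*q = q*(q + 2)*(q + 3)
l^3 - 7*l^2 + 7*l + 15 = (l - 5)*(l - 3)*(l + 1)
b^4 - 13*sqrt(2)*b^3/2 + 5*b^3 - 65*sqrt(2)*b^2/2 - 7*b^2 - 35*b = b*(b + 5)*(b - 7*sqrt(2))*(b + sqrt(2)/2)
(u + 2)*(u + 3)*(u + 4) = u^3 + 9*u^2 + 26*u + 24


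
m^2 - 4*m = m*(m - 4)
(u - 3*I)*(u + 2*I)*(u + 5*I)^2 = u^4 + 9*I*u^3 - 9*u^2 + 85*I*u - 150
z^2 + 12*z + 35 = (z + 5)*(z + 7)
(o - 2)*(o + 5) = o^2 + 3*o - 10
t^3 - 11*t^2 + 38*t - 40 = (t - 5)*(t - 4)*(t - 2)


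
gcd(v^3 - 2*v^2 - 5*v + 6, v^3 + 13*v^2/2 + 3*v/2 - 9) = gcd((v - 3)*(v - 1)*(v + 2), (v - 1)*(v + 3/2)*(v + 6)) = v - 1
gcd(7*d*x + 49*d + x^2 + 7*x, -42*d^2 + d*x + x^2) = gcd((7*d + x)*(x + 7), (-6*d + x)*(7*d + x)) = 7*d + x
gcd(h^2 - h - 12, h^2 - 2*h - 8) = h - 4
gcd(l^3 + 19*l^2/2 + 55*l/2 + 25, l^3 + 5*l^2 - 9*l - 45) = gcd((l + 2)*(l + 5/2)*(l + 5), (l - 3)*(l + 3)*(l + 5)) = l + 5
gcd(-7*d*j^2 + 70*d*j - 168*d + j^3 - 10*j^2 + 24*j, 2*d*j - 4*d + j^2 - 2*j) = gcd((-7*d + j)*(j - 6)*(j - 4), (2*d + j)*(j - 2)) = 1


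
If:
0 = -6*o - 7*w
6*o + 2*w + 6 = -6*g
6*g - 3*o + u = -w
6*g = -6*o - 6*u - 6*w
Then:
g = -28/53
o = -35/53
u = 33/53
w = 30/53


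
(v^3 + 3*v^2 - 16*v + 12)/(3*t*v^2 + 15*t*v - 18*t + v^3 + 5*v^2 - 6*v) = (v - 2)/(3*t + v)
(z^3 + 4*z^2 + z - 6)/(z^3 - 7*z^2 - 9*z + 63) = (z^2 + z - 2)/(z^2 - 10*z + 21)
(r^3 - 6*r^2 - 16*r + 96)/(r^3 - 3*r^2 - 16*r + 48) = (r - 6)/(r - 3)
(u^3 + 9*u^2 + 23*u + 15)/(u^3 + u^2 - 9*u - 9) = (u + 5)/(u - 3)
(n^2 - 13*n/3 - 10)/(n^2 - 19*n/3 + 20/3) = (3*n^2 - 13*n - 30)/(3*n^2 - 19*n + 20)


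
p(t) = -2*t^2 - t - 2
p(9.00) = -173.00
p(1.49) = -7.93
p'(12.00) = -49.00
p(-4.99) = -46.81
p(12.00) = -302.00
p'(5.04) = -21.16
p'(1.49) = -6.96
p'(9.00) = -37.00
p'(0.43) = -2.72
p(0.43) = -2.80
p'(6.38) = -26.52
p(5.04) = -57.84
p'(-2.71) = 9.84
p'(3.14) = -13.56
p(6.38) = -89.79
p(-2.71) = -13.98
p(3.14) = -24.86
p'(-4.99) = 18.96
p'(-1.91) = 6.64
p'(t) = -4*t - 1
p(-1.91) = -7.39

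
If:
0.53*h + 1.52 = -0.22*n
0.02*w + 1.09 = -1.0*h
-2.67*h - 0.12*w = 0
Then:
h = -1.96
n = -2.18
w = 43.70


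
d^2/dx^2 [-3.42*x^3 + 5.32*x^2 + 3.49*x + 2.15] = 10.64 - 20.52*x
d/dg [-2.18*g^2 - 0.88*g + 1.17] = -4.36*g - 0.88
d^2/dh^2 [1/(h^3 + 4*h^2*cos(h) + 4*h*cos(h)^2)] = 4*(h^3*cos(h) - 8*h^2*sin(h) - 2*h^2*cos(2*h) + 7*h^2 - 2*h*sin(2*h) + 4*h*cos(h) + cos(2*h) + 1)/(h^3*(h + 2*cos(h))^4)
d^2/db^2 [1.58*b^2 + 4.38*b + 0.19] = 3.16000000000000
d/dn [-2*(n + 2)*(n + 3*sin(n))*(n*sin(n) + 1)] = -2*(n + 2)*(n + 3*sin(n))*(n*cos(n) + sin(n)) - 2*(n + 2)*(n*sin(n) + 1)*(3*cos(n) + 1) - 2*(n + 3*sin(n))*(n*sin(n) + 1)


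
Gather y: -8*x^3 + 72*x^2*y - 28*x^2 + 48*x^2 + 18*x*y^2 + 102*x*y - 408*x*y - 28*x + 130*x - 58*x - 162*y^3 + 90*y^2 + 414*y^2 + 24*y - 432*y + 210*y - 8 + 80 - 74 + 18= -8*x^3 + 20*x^2 + 44*x - 162*y^3 + y^2*(18*x + 504) + y*(72*x^2 - 306*x - 198) + 16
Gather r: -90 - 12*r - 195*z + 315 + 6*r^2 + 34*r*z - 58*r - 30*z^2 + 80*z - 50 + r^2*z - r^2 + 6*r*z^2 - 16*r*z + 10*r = r^2*(z + 5) + r*(6*z^2 + 18*z - 60) - 30*z^2 - 115*z + 175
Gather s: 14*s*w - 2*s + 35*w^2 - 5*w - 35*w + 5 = s*(14*w - 2) + 35*w^2 - 40*w + 5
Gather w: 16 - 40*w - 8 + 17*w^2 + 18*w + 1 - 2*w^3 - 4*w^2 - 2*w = -2*w^3 + 13*w^2 - 24*w + 9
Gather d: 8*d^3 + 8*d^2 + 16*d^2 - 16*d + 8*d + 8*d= 8*d^3 + 24*d^2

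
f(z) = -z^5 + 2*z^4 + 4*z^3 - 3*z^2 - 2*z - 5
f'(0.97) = 6.35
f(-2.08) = 26.55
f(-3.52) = 637.85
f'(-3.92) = -1456.60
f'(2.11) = 14.81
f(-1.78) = 4.44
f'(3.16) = -147.26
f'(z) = -5*z^4 + 8*z^3 + 12*z^2 - 6*z - 2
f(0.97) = -5.20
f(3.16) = -30.72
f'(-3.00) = -497.00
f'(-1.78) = -48.61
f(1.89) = 8.91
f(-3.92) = 1113.66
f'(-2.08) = -103.18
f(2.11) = 12.82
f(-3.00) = 271.00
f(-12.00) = 282979.00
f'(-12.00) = -115706.00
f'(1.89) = 19.74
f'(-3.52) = -948.72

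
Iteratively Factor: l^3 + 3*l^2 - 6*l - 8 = (l + 4)*(l^2 - l - 2) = (l - 2)*(l + 4)*(l + 1)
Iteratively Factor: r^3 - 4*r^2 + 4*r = (r - 2)*(r^2 - 2*r) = (r - 2)^2*(r)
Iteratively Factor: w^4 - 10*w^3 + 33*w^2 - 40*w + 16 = (w - 1)*(w^3 - 9*w^2 + 24*w - 16) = (w - 4)*(w - 1)*(w^2 - 5*w + 4) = (w - 4)*(w - 1)^2*(w - 4)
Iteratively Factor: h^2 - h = (h)*(h - 1)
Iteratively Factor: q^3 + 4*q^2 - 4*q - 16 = (q + 2)*(q^2 + 2*q - 8) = (q - 2)*(q + 2)*(q + 4)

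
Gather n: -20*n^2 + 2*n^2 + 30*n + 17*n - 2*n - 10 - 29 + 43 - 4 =-18*n^2 + 45*n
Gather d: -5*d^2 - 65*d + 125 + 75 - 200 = -5*d^2 - 65*d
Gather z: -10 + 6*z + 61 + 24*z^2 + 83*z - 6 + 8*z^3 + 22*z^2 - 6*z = 8*z^3 + 46*z^2 + 83*z + 45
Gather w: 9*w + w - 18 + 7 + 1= 10*w - 10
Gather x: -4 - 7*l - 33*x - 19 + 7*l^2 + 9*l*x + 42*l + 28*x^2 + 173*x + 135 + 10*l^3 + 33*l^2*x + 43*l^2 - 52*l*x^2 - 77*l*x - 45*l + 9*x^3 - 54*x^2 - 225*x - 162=10*l^3 + 50*l^2 - 10*l + 9*x^3 + x^2*(-52*l - 26) + x*(33*l^2 - 68*l - 85) - 50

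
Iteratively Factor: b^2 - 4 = (b - 2)*(b + 2)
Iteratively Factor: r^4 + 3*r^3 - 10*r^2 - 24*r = (r)*(r^3 + 3*r^2 - 10*r - 24) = r*(r + 2)*(r^2 + r - 12) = r*(r - 3)*(r + 2)*(r + 4)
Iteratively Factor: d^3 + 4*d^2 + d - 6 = (d + 2)*(d^2 + 2*d - 3) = (d - 1)*(d + 2)*(d + 3)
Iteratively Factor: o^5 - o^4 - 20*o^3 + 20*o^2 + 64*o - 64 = (o + 4)*(o^4 - 5*o^3 + 20*o - 16) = (o + 2)*(o + 4)*(o^3 - 7*o^2 + 14*o - 8) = (o - 4)*(o + 2)*(o + 4)*(o^2 - 3*o + 2) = (o - 4)*(o - 2)*(o + 2)*(o + 4)*(o - 1)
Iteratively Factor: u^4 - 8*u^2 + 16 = (u - 2)*(u^3 + 2*u^2 - 4*u - 8) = (u - 2)^2*(u^2 + 4*u + 4) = (u - 2)^2*(u + 2)*(u + 2)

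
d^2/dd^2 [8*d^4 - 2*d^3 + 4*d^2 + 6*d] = 96*d^2 - 12*d + 8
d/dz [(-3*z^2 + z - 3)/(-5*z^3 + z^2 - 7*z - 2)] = (-15*z^4 + 10*z^3 - 25*z^2 + 18*z - 23)/(25*z^6 - 10*z^5 + 71*z^4 + 6*z^3 + 45*z^2 + 28*z + 4)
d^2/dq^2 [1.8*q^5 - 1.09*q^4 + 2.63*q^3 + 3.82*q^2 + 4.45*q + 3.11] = 36.0*q^3 - 13.08*q^2 + 15.78*q + 7.64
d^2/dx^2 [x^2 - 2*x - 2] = 2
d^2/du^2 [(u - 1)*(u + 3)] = 2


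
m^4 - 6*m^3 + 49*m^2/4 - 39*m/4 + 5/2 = (m - 5/2)*(m - 2)*(m - 1)*(m - 1/2)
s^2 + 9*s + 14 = (s + 2)*(s + 7)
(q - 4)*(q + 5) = q^2 + q - 20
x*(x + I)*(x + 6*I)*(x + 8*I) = x^4 + 15*I*x^3 - 62*x^2 - 48*I*x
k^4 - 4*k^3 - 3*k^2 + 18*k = k*(k - 3)^2*(k + 2)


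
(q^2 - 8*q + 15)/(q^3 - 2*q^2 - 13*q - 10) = (q - 3)/(q^2 + 3*q + 2)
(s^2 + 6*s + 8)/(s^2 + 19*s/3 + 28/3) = 3*(s + 2)/(3*s + 7)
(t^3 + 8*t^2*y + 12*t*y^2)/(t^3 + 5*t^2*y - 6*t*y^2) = (-t - 2*y)/(-t + y)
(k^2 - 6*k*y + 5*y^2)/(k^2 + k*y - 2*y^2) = (k - 5*y)/(k + 2*y)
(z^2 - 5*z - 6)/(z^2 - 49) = (z^2 - 5*z - 6)/(z^2 - 49)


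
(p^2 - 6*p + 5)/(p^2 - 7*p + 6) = (p - 5)/(p - 6)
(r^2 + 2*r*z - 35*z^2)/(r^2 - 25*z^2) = (r + 7*z)/(r + 5*z)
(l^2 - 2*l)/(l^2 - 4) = l/(l + 2)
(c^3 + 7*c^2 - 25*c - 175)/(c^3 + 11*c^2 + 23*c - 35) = (c - 5)/(c - 1)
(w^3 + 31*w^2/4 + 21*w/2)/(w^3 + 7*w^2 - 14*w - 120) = w*(4*w + 7)/(4*(w^2 + w - 20))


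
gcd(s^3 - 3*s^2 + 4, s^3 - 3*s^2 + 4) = s^3 - 3*s^2 + 4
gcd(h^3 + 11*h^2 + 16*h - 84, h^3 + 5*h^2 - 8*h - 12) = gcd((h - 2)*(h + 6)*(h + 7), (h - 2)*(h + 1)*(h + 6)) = h^2 + 4*h - 12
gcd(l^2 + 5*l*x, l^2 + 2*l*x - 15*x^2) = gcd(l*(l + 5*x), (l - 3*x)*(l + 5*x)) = l + 5*x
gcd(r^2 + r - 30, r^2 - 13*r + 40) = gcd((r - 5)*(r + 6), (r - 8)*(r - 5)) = r - 5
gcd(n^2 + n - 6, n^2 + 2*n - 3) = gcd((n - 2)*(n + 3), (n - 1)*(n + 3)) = n + 3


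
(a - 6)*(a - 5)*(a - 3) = a^3 - 14*a^2 + 63*a - 90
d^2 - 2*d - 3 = (d - 3)*(d + 1)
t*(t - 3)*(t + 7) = t^3 + 4*t^2 - 21*t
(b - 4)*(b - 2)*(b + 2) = b^3 - 4*b^2 - 4*b + 16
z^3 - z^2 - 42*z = z*(z - 7)*(z + 6)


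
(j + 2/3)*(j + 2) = j^2 + 8*j/3 + 4/3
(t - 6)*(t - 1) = t^2 - 7*t + 6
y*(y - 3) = y^2 - 3*y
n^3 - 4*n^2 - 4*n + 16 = (n - 4)*(n - 2)*(n + 2)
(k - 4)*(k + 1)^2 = k^3 - 2*k^2 - 7*k - 4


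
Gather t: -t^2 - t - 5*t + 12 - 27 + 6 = -t^2 - 6*t - 9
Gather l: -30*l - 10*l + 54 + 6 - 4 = 56 - 40*l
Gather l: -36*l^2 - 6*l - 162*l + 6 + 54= -36*l^2 - 168*l + 60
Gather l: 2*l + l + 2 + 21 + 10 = 3*l + 33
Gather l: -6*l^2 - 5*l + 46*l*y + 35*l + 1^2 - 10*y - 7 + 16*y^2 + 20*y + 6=-6*l^2 + l*(46*y + 30) + 16*y^2 + 10*y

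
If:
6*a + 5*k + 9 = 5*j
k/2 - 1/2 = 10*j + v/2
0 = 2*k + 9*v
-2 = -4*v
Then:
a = 7/32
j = -3/16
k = -9/4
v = 1/2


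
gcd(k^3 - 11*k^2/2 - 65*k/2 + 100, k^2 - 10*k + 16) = k - 8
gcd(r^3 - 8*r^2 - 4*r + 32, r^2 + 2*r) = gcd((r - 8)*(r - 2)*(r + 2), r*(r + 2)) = r + 2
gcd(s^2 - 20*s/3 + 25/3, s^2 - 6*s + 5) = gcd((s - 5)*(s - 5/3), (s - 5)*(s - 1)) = s - 5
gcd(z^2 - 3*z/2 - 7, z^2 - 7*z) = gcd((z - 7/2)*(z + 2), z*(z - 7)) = 1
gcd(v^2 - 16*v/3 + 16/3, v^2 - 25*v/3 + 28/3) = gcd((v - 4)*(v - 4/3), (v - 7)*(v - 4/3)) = v - 4/3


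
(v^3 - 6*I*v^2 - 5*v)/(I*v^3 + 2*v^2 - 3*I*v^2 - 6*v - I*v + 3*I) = -v*(I*v + 5)/(v^2 - v*(3 + I) + 3*I)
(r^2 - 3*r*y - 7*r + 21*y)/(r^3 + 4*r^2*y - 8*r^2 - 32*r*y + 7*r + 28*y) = (r - 3*y)/(r^2 + 4*r*y - r - 4*y)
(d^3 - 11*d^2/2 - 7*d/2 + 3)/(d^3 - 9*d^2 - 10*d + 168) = (2*d^2 + d - 1)/(2*(d^2 - 3*d - 28))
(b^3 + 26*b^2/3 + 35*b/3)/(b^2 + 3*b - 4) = b*(3*b^2 + 26*b + 35)/(3*(b^2 + 3*b - 4))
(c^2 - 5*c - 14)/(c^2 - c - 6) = (c - 7)/(c - 3)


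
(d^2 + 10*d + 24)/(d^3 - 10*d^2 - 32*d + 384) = (d + 4)/(d^2 - 16*d + 64)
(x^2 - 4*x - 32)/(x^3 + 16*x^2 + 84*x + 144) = (x - 8)/(x^2 + 12*x + 36)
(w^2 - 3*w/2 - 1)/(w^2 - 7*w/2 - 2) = (w - 2)/(w - 4)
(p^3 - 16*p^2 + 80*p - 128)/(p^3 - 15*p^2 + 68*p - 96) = (p - 4)/(p - 3)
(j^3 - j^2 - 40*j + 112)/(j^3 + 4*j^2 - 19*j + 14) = (j^2 - 8*j + 16)/(j^2 - 3*j + 2)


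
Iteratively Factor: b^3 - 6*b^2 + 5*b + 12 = (b - 4)*(b^2 - 2*b - 3) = (b - 4)*(b + 1)*(b - 3)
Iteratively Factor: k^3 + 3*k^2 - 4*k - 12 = (k + 2)*(k^2 + k - 6) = (k - 2)*(k + 2)*(k + 3)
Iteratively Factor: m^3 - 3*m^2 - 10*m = (m)*(m^2 - 3*m - 10) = m*(m - 5)*(m + 2)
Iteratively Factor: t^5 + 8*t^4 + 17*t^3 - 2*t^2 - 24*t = (t + 2)*(t^4 + 6*t^3 + 5*t^2 - 12*t) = (t - 1)*(t + 2)*(t^3 + 7*t^2 + 12*t) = (t - 1)*(t + 2)*(t + 3)*(t^2 + 4*t) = t*(t - 1)*(t + 2)*(t + 3)*(t + 4)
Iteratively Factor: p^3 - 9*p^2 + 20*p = (p - 5)*(p^2 - 4*p) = p*(p - 5)*(p - 4)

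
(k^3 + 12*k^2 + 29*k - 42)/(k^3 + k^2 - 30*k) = (k^2 + 6*k - 7)/(k*(k - 5))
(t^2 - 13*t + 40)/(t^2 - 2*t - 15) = (t - 8)/(t + 3)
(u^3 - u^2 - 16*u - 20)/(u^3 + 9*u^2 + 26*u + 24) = (u^2 - 3*u - 10)/(u^2 + 7*u + 12)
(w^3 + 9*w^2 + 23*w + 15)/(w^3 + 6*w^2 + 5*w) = (w + 3)/w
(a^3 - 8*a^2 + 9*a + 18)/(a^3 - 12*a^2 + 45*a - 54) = (a + 1)/(a - 3)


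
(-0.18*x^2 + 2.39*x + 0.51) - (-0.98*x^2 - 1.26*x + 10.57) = 0.8*x^2 + 3.65*x - 10.06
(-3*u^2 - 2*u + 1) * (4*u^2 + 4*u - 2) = -12*u^4 - 20*u^3 + 2*u^2 + 8*u - 2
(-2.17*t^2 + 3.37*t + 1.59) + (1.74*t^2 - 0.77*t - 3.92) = -0.43*t^2 + 2.6*t - 2.33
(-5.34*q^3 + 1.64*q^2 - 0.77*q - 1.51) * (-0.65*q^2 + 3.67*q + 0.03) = 3.471*q^5 - 20.6638*q^4 + 6.3591*q^3 - 1.7952*q^2 - 5.5648*q - 0.0453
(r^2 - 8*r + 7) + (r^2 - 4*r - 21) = 2*r^2 - 12*r - 14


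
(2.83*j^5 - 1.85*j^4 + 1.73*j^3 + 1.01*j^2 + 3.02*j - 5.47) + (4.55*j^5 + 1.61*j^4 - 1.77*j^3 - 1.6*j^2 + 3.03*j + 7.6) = 7.38*j^5 - 0.24*j^4 - 0.04*j^3 - 0.59*j^2 + 6.05*j + 2.13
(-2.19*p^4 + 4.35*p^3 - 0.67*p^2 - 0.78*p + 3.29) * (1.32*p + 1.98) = -2.8908*p^5 + 1.4058*p^4 + 7.7286*p^3 - 2.3562*p^2 + 2.7984*p + 6.5142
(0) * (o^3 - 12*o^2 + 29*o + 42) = 0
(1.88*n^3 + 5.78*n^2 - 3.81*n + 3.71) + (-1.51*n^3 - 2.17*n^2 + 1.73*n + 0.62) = 0.37*n^3 + 3.61*n^2 - 2.08*n + 4.33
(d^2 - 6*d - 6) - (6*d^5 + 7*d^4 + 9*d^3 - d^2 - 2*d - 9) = -6*d^5 - 7*d^4 - 9*d^3 + 2*d^2 - 4*d + 3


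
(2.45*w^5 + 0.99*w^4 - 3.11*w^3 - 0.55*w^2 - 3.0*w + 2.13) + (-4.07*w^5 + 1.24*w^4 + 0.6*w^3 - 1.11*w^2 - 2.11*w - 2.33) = -1.62*w^5 + 2.23*w^4 - 2.51*w^3 - 1.66*w^2 - 5.11*w - 0.2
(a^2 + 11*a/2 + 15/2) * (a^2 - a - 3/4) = a^4 + 9*a^3/2 + 5*a^2/4 - 93*a/8 - 45/8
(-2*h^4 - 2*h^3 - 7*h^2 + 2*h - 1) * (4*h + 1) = -8*h^5 - 10*h^4 - 30*h^3 + h^2 - 2*h - 1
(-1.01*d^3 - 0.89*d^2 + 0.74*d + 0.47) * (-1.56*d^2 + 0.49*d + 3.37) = 1.5756*d^5 + 0.8935*d^4 - 4.9942*d^3 - 3.3699*d^2 + 2.7241*d + 1.5839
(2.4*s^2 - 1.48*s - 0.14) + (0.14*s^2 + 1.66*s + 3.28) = 2.54*s^2 + 0.18*s + 3.14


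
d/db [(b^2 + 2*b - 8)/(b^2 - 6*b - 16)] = 8*(-b^2 - 2*b - 10)/(b^4 - 12*b^3 + 4*b^2 + 192*b + 256)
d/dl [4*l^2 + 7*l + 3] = 8*l + 7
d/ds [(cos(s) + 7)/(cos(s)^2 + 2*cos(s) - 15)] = (cos(s)^2 + 14*cos(s) + 29)*sin(s)/(cos(s)^2 + 2*cos(s) - 15)^2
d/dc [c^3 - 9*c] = 3*c^2 - 9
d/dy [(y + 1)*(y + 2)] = 2*y + 3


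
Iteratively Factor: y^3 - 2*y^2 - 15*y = (y)*(y^2 - 2*y - 15) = y*(y - 5)*(y + 3)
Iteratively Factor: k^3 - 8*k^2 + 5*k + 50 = (k - 5)*(k^2 - 3*k - 10) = (k - 5)^2*(k + 2)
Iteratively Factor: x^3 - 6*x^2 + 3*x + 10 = (x + 1)*(x^2 - 7*x + 10) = (x - 5)*(x + 1)*(x - 2)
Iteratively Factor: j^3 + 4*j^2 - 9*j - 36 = (j + 4)*(j^2 - 9) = (j + 3)*(j + 4)*(j - 3)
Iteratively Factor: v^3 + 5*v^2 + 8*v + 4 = (v + 2)*(v^2 + 3*v + 2) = (v + 1)*(v + 2)*(v + 2)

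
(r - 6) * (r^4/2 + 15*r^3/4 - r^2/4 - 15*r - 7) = r^5/2 + 3*r^4/4 - 91*r^3/4 - 27*r^2/2 + 83*r + 42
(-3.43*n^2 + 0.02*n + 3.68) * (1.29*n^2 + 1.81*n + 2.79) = -4.4247*n^4 - 6.1825*n^3 - 4.7863*n^2 + 6.7166*n + 10.2672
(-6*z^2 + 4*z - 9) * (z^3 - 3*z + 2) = -6*z^5 + 4*z^4 + 9*z^3 - 24*z^2 + 35*z - 18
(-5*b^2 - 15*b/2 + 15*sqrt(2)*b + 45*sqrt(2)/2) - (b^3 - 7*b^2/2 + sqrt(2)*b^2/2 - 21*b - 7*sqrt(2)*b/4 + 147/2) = -b^3 - 3*b^2/2 - sqrt(2)*b^2/2 + 27*b/2 + 67*sqrt(2)*b/4 - 147/2 + 45*sqrt(2)/2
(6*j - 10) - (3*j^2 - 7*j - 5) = -3*j^2 + 13*j - 5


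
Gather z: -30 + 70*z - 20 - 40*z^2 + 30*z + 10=-40*z^2 + 100*z - 40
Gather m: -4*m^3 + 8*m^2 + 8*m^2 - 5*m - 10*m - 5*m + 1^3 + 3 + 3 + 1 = -4*m^3 + 16*m^2 - 20*m + 8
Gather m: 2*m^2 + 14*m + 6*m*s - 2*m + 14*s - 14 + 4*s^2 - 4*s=2*m^2 + m*(6*s + 12) + 4*s^2 + 10*s - 14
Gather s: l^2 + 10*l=l^2 + 10*l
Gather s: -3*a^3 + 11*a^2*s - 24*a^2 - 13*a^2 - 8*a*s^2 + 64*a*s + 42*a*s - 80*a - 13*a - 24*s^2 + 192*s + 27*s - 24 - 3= -3*a^3 - 37*a^2 - 93*a + s^2*(-8*a - 24) + s*(11*a^2 + 106*a + 219) - 27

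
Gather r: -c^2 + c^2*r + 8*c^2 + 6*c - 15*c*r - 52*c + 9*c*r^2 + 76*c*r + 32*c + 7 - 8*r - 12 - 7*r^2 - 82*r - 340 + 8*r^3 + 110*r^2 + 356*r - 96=7*c^2 - 14*c + 8*r^3 + r^2*(9*c + 103) + r*(c^2 + 61*c + 266) - 441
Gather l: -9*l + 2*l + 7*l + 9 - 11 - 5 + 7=0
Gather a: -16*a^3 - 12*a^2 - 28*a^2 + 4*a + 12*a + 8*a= -16*a^3 - 40*a^2 + 24*a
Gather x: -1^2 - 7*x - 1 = -7*x - 2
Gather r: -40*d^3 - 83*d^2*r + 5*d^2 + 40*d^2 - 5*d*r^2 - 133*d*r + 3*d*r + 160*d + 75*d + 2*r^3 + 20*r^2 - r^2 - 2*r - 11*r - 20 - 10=-40*d^3 + 45*d^2 + 235*d + 2*r^3 + r^2*(19 - 5*d) + r*(-83*d^2 - 130*d - 13) - 30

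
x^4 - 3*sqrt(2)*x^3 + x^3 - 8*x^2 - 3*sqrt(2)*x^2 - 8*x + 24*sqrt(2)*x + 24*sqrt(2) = (x + 1)*(x - 3*sqrt(2))*(x - 2*sqrt(2))*(x + 2*sqrt(2))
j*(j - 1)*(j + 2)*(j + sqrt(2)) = j^4 + j^3 + sqrt(2)*j^3 - 2*j^2 + sqrt(2)*j^2 - 2*sqrt(2)*j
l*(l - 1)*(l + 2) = l^3 + l^2 - 2*l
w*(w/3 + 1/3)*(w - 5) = w^3/3 - 4*w^2/3 - 5*w/3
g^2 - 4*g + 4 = (g - 2)^2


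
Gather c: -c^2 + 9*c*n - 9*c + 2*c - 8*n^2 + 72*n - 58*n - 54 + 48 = -c^2 + c*(9*n - 7) - 8*n^2 + 14*n - 6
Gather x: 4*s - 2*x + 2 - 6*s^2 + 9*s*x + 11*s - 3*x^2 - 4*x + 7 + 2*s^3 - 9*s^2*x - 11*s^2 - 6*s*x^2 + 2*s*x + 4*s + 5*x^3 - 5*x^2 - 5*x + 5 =2*s^3 - 17*s^2 + 19*s + 5*x^3 + x^2*(-6*s - 8) + x*(-9*s^2 + 11*s - 11) + 14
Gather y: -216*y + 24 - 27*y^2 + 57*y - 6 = -27*y^2 - 159*y + 18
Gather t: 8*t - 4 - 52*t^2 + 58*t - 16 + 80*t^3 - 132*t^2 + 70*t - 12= 80*t^3 - 184*t^2 + 136*t - 32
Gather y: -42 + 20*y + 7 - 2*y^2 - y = -2*y^2 + 19*y - 35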